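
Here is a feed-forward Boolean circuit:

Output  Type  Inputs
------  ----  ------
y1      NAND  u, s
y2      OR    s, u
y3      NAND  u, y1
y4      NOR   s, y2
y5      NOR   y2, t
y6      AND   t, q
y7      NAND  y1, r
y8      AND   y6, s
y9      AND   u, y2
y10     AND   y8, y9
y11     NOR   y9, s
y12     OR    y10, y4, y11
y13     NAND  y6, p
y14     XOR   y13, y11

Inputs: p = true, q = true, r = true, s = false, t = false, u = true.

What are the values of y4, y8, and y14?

y2 = s OR u = false OR true = true
y4 = s NOR y2 = false NOR true = false
y6 = t AND q = false AND true = false
y8 = y6 AND s = false AND false = false
y9 = u AND y2 = true AND true = true
y11 = y9 NOR s = true NOR false = false
y13 = y6 NAND p = false NAND true = true
y14 = y13 XOR y11 = true XOR false = true

y4 = false, y8 = false, y14 = true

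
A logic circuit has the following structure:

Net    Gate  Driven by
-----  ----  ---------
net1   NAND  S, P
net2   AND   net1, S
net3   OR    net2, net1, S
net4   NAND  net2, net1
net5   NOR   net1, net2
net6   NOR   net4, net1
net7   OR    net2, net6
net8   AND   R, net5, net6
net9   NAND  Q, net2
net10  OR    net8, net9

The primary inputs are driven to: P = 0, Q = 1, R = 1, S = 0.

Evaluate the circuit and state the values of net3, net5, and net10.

net1 = S NAND P = 0 NAND 0 = 1
net2 = net1 AND S = 1 AND 0 = 0
net3 = net2 OR net1 OR S = 0 OR 1 OR 0 = 1
net4 = net2 NAND net1 = 0 NAND 1 = 1
net5 = net1 NOR net2 = 1 NOR 0 = 0
net6 = net4 NOR net1 = 1 NOR 1 = 0
net8 = R AND net5 AND net6 = 1 AND 0 AND 0 = 0
net9 = Q NAND net2 = 1 NAND 0 = 1
net10 = net8 OR net9 = 0 OR 1 = 1

net3 = 1, net5 = 0, net10 = 1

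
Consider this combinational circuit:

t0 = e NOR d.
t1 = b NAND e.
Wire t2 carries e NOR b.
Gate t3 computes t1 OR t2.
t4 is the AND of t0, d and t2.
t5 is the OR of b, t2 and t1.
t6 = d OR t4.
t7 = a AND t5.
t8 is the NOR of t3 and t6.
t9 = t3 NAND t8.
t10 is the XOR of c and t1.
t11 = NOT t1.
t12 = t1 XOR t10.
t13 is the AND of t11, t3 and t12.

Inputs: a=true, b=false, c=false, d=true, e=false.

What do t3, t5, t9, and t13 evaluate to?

t3 = true, t5 = true, t9 = true, t13 = false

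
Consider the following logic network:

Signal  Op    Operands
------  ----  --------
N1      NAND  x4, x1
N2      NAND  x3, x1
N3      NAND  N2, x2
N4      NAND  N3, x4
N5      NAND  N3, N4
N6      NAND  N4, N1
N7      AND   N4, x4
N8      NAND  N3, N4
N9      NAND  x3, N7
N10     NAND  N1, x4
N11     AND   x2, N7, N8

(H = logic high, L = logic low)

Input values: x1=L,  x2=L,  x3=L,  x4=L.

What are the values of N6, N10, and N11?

N1 = x4 NAND x1 = L NAND L = H
N2 = x3 NAND x1 = L NAND L = H
N3 = N2 NAND x2 = H NAND L = H
N4 = N3 NAND x4 = H NAND L = H
N6 = N4 NAND N1 = H NAND H = L
N7 = N4 AND x4 = H AND L = L
N8 = N3 NAND N4 = H NAND H = L
N10 = N1 NAND x4 = H NAND L = H
N11 = x2 AND N7 AND N8 = L AND L AND L = L

N6 = L, N10 = H, N11 = L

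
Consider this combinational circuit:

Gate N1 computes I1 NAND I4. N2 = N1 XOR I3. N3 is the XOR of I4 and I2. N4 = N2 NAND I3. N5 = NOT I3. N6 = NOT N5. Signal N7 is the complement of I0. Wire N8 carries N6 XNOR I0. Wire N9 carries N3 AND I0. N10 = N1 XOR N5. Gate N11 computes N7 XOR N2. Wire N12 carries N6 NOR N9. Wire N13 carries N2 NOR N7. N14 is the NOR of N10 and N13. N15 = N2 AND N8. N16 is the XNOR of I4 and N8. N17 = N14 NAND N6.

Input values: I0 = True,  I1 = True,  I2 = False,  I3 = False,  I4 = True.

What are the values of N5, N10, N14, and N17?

N1 = I1 NAND I4 = True NAND True = False
N2 = N1 XOR I3 = False XOR False = False
N5 = NOT I3 = NOT False = True
N6 = NOT N5 = NOT True = False
N7 = NOT I0 = NOT True = False
N10 = N1 XOR N5 = False XOR True = True
N13 = N2 NOR N7 = False NOR False = True
N14 = N10 NOR N13 = True NOR True = False
N17 = N14 NAND N6 = False NAND False = True

N5 = True, N10 = True, N14 = False, N17 = True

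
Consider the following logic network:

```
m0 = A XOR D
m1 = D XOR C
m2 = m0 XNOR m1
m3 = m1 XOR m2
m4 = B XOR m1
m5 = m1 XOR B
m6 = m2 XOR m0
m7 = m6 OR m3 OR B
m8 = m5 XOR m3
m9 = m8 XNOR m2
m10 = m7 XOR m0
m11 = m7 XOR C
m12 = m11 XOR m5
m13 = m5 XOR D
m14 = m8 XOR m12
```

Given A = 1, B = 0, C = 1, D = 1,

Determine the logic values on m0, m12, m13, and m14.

m0 = 0, m12 = 0, m13 = 1, m14 = 1

m0 = A XOR D = 1 XOR 1 = 0
m1 = D XOR C = 1 XOR 1 = 0
m2 = m0 XNOR m1 = 0 XNOR 0 = 1
m3 = m1 XOR m2 = 0 XOR 1 = 1
m5 = m1 XOR B = 0 XOR 0 = 0
m6 = m2 XOR m0 = 1 XOR 0 = 1
m7 = m6 OR m3 OR B = 1 OR 1 OR 0 = 1
m8 = m5 XOR m3 = 0 XOR 1 = 1
m11 = m7 XOR C = 1 XOR 1 = 0
m12 = m11 XOR m5 = 0 XOR 0 = 0
m13 = m5 XOR D = 0 XOR 1 = 1
m14 = m8 XOR m12 = 1 XOR 0 = 1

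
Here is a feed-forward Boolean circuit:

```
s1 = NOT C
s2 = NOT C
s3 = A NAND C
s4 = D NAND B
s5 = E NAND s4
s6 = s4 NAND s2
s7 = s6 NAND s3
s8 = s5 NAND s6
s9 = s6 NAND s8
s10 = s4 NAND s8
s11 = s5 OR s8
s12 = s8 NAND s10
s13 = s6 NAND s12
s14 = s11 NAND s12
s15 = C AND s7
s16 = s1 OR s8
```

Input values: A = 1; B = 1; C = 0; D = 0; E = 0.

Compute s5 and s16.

s1 = NOT C = NOT 0 = 1
s2 = NOT C = NOT 0 = 1
s4 = D NAND B = 0 NAND 1 = 1
s5 = E NAND s4 = 0 NAND 1 = 1
s6 = s4 NAND s2 = 1 NAND 1 = 0
s8 = s5 NAND s6 = 1 NAND 0 = 1
s16 = s1 OR s8 = 1 OR 1 = 1

s5 = 1, s16 = 1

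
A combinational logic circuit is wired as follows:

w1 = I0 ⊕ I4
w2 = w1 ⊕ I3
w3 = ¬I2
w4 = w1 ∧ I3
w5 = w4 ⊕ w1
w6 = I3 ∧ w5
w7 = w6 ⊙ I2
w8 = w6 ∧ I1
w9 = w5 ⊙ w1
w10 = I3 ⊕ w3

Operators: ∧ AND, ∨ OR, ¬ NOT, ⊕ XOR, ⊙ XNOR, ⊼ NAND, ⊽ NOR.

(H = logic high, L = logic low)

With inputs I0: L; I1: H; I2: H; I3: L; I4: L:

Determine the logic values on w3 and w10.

w3 = NOT I2 = NOT H = L
w10 = I3 XOR w3 = L XOR L = L

w3 = L  w10 = L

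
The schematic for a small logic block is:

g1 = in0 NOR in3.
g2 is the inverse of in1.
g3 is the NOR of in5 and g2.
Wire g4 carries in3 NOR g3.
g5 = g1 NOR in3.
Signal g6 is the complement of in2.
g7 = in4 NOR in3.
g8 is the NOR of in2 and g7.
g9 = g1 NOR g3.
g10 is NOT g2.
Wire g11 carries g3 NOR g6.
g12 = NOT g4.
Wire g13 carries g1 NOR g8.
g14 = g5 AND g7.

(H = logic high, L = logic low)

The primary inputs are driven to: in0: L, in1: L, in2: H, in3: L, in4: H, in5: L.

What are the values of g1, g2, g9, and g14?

g1 = H; g2 = H; g9 = L; g14 = L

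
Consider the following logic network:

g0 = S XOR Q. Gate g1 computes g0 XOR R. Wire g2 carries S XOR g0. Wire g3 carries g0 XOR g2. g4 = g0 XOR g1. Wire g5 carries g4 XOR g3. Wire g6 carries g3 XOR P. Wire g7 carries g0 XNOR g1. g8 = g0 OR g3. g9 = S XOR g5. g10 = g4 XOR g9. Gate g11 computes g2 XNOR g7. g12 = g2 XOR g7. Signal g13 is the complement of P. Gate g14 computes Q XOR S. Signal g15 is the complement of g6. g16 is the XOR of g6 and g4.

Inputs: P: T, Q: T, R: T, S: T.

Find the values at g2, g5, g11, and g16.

g2 = T, g5 = F, g11 = F, g16 = T

g0 = S XOR Q = T XOR T = F
g1 = g0 XOR R = F XOR T = T
g2 = S XOR g0 = T XOR F = T
g3 = g0 XOR g2 = F XOR T = T
g4 = g0 XOR g1 = F XOR T = T
g5 = g4 XOR g3 = T XOR T = F
g6 = g3 XOR P = T XOR T = F
g7 = g0 XNOR g1 = F XNOR T = F
g11 = g2 XNOR g7 = T XNOR F = F
g16 = g6 XOR g4 = F XOR T = T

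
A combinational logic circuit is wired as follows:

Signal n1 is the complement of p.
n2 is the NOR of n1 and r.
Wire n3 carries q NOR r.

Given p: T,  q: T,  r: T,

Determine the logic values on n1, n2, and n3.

n1 = NOT p = NOT T = F
n2 = n1 NOR r = F NOR T = F
n3 = q NOR r = T NOR T = F

n1 = F, n2 = F, n3 = F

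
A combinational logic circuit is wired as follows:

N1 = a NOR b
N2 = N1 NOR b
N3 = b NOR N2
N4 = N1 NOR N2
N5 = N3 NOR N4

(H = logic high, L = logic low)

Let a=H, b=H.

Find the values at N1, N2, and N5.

N1 = L  N2 = L  N5 = L

N1 = a NOR b = H NOR H = L
N2 = N1 NOR b = L NOR H = L
N3 = b NOR N2 = H NOR L = L
N4 = N1 NOR N2 = L NOR L = H
N5 = N3 NOR N4 = L NOR H = L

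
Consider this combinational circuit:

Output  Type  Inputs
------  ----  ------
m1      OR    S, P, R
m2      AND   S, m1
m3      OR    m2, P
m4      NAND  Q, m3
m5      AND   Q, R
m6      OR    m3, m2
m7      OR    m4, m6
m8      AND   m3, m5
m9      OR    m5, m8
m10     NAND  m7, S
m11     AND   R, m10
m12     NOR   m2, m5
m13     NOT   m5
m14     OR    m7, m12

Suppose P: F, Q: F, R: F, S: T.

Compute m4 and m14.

m4 = T, m14 = T

m1 = S OR P OR R = T OR F OR F = T
m2 = S AND m1 = T AND T = T
m3 = m2 OR P = T OR F = T
m4 = Q NAND m3 = F NAND T = T
m5 = Q AND R = F AND F = F
m6 = m3 OR m2 = T OR T = T
m7 = m4 OR m6 = T OR T = T
m12 = m2 NOR m5 = T NOR F = F
m14 = m7 OR m12 = T OR F = T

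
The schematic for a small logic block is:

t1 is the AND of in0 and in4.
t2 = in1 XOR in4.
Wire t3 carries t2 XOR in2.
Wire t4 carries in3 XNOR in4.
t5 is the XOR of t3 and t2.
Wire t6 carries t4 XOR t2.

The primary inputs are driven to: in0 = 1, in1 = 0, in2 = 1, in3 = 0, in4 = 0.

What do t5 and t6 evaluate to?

t5 = 1; t6 = 1

t2 = in1 XOR in4 = 0 XOR 0 = 0
t3 = t2 XOR in2 = 0 XOR 1 = 1
t4 = in3 XNOR in4 = 0 XNOR 0 = 1
t5 = t3 XOR t2 = 1 XOR 0 = 1
t6 = t4 XOR t2 = 1 XOR 0 = 1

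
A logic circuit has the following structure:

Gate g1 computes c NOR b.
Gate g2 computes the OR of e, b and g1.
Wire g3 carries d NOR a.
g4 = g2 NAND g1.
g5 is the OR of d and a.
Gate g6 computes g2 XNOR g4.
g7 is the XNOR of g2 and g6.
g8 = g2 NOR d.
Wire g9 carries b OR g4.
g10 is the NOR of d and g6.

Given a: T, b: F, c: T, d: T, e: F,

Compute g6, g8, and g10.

g1 = c NOR b = T NOR F = F
g2 = e OR b OR g1 = F OR F OR F = F
g4 = g2 NAND g1 = F NAND F = T
g6 = g2 XNOR g4 = F XNOR T = F
g8 = g2 NOR d = F NOR T = F
g10 = d NOR g6 = T NOR F = F

g6 = F; g8 = F; g10 = F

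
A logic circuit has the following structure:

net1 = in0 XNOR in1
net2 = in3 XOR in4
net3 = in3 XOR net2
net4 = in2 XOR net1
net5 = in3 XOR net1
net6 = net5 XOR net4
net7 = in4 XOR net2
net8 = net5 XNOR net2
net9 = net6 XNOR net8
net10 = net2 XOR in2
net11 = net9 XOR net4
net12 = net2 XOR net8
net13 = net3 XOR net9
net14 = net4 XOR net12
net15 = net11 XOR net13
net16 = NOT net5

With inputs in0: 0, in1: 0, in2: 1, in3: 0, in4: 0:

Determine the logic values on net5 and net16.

net5 = 1  net16 = 0

net1 = in0 XNOR in1 = 0 XNOR 0 = 1
net5 = in3 XOR net1 = 0 XOR 1 = 1
net16 = NOT net5 = NOT 1 = 0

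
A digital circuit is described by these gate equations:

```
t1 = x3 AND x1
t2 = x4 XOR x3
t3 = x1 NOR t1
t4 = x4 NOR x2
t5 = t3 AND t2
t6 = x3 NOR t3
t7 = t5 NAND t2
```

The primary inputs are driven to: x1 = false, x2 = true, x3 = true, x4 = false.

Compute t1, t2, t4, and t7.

t1 = x3 AND x1 = true AND false = false
t2 = x4 XOR x3 = false XOR true = true
t3 = x1 NOR t1 = false NOR false = true
t4 = x4 NOR x2 = false NOR true = false
t5 = t3 AND t2 = true AND true = true
t7 = t5 NAND t2 = true NAND true = false

t1 = false; t2 = true; t4 = false; t7 = false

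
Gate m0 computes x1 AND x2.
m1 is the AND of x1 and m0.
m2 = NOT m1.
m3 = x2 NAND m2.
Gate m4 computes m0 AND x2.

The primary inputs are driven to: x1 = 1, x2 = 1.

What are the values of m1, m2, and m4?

m0 = x1 AND x2 = 1 AND 1 = 1
m1 = x1 AND m0 = 1 AND 1 = 1
m2 = NOT m1 = NOT 1 = 0
m4 = m0 AND x2 = 1 AND 1 = 1

m1 = 1, m2 = 0, m4 = 1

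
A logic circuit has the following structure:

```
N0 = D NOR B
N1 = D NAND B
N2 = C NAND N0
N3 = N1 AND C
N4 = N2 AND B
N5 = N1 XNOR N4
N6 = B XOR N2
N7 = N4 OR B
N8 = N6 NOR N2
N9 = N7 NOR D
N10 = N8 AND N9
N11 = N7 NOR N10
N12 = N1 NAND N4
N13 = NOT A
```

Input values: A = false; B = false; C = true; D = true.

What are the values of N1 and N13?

N1 = D NAND B = true NAND false = true
N13 = NOT A = NOT false = true

N1 = true, N13 = true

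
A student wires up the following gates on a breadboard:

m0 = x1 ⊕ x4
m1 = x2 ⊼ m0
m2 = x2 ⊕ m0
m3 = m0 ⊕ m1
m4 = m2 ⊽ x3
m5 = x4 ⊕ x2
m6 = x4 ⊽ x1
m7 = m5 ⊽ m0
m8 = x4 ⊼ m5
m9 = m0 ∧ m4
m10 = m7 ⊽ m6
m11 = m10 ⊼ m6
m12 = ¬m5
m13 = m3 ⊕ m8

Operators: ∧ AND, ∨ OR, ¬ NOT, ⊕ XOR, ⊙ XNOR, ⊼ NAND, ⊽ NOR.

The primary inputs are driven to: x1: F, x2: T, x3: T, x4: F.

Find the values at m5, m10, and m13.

m5 = T, m10 = F, m13 = F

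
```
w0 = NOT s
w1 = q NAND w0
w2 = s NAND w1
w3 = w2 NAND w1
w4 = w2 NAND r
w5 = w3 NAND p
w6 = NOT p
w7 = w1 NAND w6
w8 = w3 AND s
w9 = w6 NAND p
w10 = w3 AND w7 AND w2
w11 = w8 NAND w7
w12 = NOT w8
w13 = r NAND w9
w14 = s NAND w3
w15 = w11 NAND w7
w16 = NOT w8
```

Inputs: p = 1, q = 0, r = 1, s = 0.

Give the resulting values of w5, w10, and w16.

w5 = 1, w10 = 0, w16 = 1

w0 = NOT s = NOT 0 = 1
w1 = q NAND w0 = 0 NAND 1 = 1
w2 = s NAND w1 = 0 NAND 1 = 1
w3 = w2 NAND w1 = 1 NAND 1 = 0
w5 = w3 NAND p = 0 NAND 1 = 1
w6 = NOT p = NOT 1 = 0
w7 = w1 NAND w6 = 1 NAND 0 = 1
w8 = w3 AND s = 0 AND 0 = 0
w10 = w3 AND w7 AND w2 = 0 AND 1 AND 1 = 0
w16 = NOT w8 = NOT 0 = 1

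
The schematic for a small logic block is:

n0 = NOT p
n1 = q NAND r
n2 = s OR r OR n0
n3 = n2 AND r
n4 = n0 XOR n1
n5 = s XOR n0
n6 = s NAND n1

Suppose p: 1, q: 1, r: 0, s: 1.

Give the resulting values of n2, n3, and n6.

n0 = NOT p = NOT 1 = 0
n1 = q NAND r = 1 NAND 0 = 1
n2 = s OR r OR n0 = 1 OR 0 OR 0 = 1
n3 = n2 AND r = 1 AND 0 = 0
n6 = s NAND n1 = 1 NAND 1 = 0

n2 = 1  n3 = 0  n6 = 0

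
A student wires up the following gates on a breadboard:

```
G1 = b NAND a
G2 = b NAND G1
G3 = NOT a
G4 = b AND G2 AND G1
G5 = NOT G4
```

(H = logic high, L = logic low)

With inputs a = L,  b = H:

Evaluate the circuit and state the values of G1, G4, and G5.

G1 = H, G4 = L, G5 = H

G1 = b NAND a = H NAND L = H
G2 = b NAND G1 = H NAND H = L
G4 = b AND G2 AND G1 = H AND L AND H = L
G5 = NOT G4 = NOT L = H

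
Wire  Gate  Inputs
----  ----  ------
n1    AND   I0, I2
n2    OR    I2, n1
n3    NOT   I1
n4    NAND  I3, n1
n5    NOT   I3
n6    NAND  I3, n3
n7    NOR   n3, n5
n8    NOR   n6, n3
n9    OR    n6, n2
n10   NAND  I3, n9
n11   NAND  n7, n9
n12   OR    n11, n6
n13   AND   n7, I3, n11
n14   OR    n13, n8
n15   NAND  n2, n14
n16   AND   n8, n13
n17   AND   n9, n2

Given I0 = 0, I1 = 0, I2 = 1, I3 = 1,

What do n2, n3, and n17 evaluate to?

n2 = 1, n3 = 1, n17 = 1

n1 = I0 AND I2 = 0 AND 1 = 0
n2 = I2 OR n1 = 1 OR 0 = 1
n3 = NOT I1 = NOT 0 = 1
n6 = I3 NAND n3 = 1 NAND 1 = 0
n9 = n6 OR n2 = 0 OR 1 = 1
n17 = n9 AND n2 = 1 AND 1 = 1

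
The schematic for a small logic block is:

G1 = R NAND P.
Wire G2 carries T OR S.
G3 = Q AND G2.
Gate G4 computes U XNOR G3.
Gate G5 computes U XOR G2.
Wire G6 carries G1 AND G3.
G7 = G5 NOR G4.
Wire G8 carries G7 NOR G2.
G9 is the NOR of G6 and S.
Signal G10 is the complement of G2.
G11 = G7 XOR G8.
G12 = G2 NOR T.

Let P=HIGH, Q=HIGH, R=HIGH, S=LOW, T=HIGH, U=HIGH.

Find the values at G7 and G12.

G2 = T OR S = HIGH OR LOW = HIGH
G3 = Q AND G2 = HIGH AND HIGH = HIGH
G4 = U XNOR G3 = HIGH XNOR HIGH = HIGH
G5 = U XOR G2 = HIGH XOR HIGH = LOW
G7 = G5 NOR G4 = LOW NOR HIGH = LOW
G12 = G2 NOR T = HIGH NOR HIGH = LOW

G7 = LOW  G12 = LOW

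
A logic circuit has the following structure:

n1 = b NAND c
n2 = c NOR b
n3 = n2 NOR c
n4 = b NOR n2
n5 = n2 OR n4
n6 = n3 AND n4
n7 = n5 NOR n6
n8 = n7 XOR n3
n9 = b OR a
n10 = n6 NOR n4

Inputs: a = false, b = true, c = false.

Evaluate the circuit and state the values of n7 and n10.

n7 = true, n10 = true

n2 = c NOR b = false NOR true = false
n3 = n2 NOR c = false NOR false = true
n4 = b NOR n2 = true NOR false = false
n5 = n2 OR n4 = false OR false = false
n6 = n3 AND n4 = true AND false = false
n7 = n5 NOR n6 = false NOR false = true
n10 = n6 NOR n4 = false NOR false = true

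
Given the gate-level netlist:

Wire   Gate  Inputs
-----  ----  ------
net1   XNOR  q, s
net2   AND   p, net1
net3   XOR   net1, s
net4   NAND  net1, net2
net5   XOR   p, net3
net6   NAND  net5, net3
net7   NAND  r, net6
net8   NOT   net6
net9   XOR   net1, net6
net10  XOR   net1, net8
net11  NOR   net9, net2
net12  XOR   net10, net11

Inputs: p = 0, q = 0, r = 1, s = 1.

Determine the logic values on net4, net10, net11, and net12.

net1 = q XNOR s = 0 XNOR 1 = 0
net2 = p AND net1 = 0 AND 0 = 0
net3 = net1 XOR s = 0 XOR 1 = 1
net4 = net1 NAND net2 = 0 NAND 0 = 1
net5 = p XOR net3 = 0 XOR 1 = 1
net6 = net5 NAND net3 = 1 NAND 1 = 0
net8 = NOT net6 = NOT 0 = 1
net9 = net1 XOR net6 = 0 XOR 0 = 0
net10 = net1 XOR net8 = 0 XOR 1 = 1
net11 = net9 NOR net2 = 0 NOR 0 = 1
net12 = net10 XOR net11 = 1 XOR 1 = 0

net4 = 1, net10 = 1, net11 = 1, net12 = 0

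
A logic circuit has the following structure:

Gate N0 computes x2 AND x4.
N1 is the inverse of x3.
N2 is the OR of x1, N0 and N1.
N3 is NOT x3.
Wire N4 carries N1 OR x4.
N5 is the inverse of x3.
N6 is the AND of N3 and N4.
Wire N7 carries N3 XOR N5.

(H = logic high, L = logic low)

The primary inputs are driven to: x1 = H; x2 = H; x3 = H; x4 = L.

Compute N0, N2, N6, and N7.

N0 = x2 AND x4 = H AND L = L
N1 = NOT x3 = NOT H = L
N2 = x1 OR N0 OR N1 = H OR L OR L = H
N3 = NOT x3 = NOT H = L
N4 = N1 OR x4 = L OR L = L
N5 = NOT x3 = NOT H = L
N6 = N3 AND N4 = L AND L = L
N7 = N3 XOR N5 = L XOR L = L

N0 = L, N2 = H, N6 = L, N7 = L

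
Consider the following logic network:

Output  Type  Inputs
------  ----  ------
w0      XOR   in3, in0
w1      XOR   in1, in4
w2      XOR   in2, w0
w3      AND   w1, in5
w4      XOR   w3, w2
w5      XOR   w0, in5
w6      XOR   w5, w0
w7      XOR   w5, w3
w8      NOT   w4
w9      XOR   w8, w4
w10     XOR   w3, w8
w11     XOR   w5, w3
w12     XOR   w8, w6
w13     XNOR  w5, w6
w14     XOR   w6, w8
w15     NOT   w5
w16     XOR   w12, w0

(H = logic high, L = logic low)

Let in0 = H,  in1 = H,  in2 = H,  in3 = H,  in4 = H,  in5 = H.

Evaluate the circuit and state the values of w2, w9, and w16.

w2 = H  w9 = H  w16 = H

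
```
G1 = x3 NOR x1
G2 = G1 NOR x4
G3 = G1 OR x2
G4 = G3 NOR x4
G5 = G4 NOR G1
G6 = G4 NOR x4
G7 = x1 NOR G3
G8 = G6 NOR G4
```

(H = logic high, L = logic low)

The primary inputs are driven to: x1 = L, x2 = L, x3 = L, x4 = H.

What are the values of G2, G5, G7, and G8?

G1 = x3 NOR x1 = L NOR L = H
G2 = G1 NOR x4 = H NOR H = L
G3 = G1 OR x2 = H OR L = H
G4 = G3 NOR x4 = H NOR H = L
G5 = G4 NOR G1 = L NOR H = L
G6 = G4 NOR x4 = L NOR H = L
G7 = x1 NOR G3 = L NOR H = L
G8 = G6 NOR G4 = L NOR L = H

G2 = L  G5 = L  G7 = L  G8 = H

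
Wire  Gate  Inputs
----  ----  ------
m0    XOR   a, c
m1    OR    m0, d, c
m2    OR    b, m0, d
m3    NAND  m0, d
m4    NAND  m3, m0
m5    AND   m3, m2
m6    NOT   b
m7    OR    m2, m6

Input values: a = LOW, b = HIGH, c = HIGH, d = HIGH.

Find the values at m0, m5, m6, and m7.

m0 = HIGH; m5 = LOW; m6 = LOW; m7 = HIGH

m0 = a XOR c = LOW XOR HIGH = HIGH
m2 = b OR m0 OR d = HIGH OR HIGH OR HIGH = HIGH
m3 = m0 NAND d = HIGH NAND HIGH = LOW
m5 = m3 AND m2 = LOW AND HIGH = LOW
m6 = NOT b = NOT HIGH = LOW
m7 = m2 OR m6 = HIGH OR LOW = HIGH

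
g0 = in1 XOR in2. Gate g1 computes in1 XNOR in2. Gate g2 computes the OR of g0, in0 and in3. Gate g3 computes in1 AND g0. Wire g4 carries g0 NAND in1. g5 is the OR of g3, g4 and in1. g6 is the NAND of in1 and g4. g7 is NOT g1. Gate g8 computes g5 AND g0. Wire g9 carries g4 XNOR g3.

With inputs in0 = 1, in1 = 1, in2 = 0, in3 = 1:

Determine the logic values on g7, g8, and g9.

g7 = 1; g8 = 1; g9 = 0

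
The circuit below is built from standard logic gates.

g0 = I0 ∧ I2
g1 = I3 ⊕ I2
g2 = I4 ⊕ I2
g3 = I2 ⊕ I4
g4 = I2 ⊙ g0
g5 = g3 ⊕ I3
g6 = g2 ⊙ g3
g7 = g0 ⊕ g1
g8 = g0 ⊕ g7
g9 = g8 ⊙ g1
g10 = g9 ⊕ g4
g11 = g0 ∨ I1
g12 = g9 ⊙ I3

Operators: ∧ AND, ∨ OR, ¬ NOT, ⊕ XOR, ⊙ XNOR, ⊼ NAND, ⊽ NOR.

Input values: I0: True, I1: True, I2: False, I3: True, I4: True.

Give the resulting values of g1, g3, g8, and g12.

g0 = I0 AND I2 = True AND False = False
g1 = I3 XOR I2 = True XOR False = True
g3 = I2 XOR I4 = False XOR True = True
g7 = g0 XOR g1 = False XOR True = True
g8 = g0 XOR g7 = False XOR True = True
g9 = g8 XNOR g1 = True XNOR True = True
g12 = g9 XNOR I3 = True XNOR True = True

g1 = True  g3 = True  g8 = True  g12 = True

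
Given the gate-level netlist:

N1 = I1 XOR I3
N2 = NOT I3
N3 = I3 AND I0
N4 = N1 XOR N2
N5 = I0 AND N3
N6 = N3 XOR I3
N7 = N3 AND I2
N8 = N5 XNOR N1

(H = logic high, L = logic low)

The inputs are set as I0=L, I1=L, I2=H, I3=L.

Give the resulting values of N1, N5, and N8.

N1 = L, N5 = L, N8 = H

N1 = I1 XOR I3 = L XOR L = L
N3 = I3 AND I0 = L AND L = L
N5 = I0 AND N3 = L AND L = L
N8 = N5 XNOR N1 = L XNOR L = H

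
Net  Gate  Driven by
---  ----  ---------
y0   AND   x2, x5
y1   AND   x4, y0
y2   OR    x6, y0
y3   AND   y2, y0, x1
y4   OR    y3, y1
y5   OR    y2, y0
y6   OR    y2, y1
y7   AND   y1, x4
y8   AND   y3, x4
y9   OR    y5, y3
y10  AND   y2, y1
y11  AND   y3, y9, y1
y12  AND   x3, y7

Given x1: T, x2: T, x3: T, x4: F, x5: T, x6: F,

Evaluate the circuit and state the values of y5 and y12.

y0 = x2 AND x5 = T AND T = T
y1 = x4 AND y0 = F AND T = F
y2 = x6 OR y0 = F OR T = T
y5 = y2 OR y0 = T OR T = T
y7 = y1 AND x4 = F AND F = F
y12 = x3 AND y7 = T AND F = F

y5 = T  y12 = F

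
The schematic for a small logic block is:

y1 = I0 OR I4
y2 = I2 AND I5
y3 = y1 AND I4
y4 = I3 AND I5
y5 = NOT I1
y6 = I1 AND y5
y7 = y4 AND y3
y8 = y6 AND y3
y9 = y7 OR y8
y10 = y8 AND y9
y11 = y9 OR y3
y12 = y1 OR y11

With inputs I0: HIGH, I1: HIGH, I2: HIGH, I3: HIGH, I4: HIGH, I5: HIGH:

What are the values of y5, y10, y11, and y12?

y1 = I0 OR I4 = HIGH OR HIGH = HIGH
y3 = y1 AND I4 = HIGH AND HIGH = HIGH
y4 = I3 AND I5 = HIGH AND HIGH = HIGH
y5 = NOT I1 = NOT HIGH = LOW
y6 = I1 AND y5 = HIGH AND LOW = LOW
y7 = y4 AND y3 = HIGH AND HIGH = HIGH
y8 = y6 AND y3 = LOW AND HIGH = LOW
y9 = y7 OR y8 = HIGH OR LOW = HIGH
y10 = y8 AND y9 = LOW AND HIGH = LOW
y11 = y9 OR y3 = HIGH OR HIGH = HIGH
y12 = y1 OR y11 = HIGH OR HIGH = HIGH

y5 = LOW, y10 = LOW, y11 = HIGH, y12 = HIGH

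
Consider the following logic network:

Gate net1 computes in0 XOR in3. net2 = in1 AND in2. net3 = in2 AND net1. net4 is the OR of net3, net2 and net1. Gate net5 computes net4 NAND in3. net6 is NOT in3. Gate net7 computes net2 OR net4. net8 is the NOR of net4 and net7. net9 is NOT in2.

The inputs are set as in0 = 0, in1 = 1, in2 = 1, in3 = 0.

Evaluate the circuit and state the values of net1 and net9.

net1 = in0 XOR in3 = 0 XOR 0 = 0
net9 = NOT in2 = NOT 1 = 0

net1 = 0, net9 = 0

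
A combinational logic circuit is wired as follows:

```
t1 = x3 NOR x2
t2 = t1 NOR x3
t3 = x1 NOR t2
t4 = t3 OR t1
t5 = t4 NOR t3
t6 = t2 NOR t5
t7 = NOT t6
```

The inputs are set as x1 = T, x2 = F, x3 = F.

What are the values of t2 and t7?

t1 = x3 NOR x2 = F NOR F = T
t2 = t1 NOR x3 = T NOR F = F
t3 = x1 NOR t2 = T NOR F = F
t4 = t3 OR t1 = F OR T = T
t5 = t4 NOR t3 = T NOR F = F
t6 = t2 NOR t5 = F NOR F = T
t7 = NOT t6 = NOT T = F

t2 = F, t7 = F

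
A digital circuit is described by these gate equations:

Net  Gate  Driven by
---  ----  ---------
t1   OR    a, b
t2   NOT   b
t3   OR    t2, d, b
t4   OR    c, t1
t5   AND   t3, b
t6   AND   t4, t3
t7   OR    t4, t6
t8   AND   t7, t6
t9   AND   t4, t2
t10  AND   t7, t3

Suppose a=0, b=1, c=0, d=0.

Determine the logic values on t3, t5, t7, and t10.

t1 = a OR b = 0 OR 1 = 1
t2 = NOT b = NOT 1 = 0
t3 = t2 OR d OR b = 0 OR 0 OR 1 = 1
t4 = c OR t1 = 0 OR 1 = 1
t5 = t3 AND b = 1 AND 1 = 1
t6 = t4 AND t3 = 1 AND 1 = 1
t7 = t4 OR t6 = 1 OR 1 = 1
t10 = t7 AND t3 = 1 AND 1 = 1

t3 = 1; t5 = 1; t7 = 1; t10 = 1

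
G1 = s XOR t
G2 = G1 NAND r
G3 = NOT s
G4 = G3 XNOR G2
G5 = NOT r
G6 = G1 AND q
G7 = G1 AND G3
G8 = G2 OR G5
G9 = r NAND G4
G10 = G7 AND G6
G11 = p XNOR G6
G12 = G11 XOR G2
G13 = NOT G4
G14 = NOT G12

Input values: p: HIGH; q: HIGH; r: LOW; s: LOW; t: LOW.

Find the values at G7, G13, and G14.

G7 = LOW; G13 = LOW; G14 = LOW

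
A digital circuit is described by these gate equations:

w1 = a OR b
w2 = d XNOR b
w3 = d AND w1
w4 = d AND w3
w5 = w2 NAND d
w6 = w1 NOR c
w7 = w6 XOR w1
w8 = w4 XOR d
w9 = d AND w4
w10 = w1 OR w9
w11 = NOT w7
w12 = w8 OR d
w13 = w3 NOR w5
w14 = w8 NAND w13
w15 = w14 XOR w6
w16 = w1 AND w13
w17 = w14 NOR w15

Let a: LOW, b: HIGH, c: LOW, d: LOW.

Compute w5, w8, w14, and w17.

w5 = HIGH, w8 = LOW, w14 = HIGH, w17 = LOW

w1 = a OR b = LOW OR HIGH = HIGH
w2 = d XNOR b = LOW XNOR HIGH = LOW
w3 = d AND w1 = LOW AND HIGH = LOW
w4 = d AND w3 = LOW AND LOW = LOW
w5 = w2 NAND d = LOW NAND LOW = HIGH
w6 = w1 NOR c = HIGH NOR LOW = LOW
w8 = w4 XOR d = LOW XOR LOW = LOW
w13 = w3 NOR w5 = LOW NOR HIGH = LOW
w14 = w8 NAND w13 = LOW NAND LOW = HIGH
w15 = w14 XOR w6 = HIGH XOR LOW = HIGH
w17 = w14 NOR w15 = HIGH NOR HIGH = LOW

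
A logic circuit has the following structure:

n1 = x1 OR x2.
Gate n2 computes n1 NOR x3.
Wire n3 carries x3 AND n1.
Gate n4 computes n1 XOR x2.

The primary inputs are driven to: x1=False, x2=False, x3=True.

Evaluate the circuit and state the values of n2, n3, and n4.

n1 = x1 OR x2 = False OR False = False
n2 = n1 NOR x3 = False NOR True = False
n3 = x3 AND n1 = True AND False = False
n4 = n1 XOR x2 = False XOR False = False

n2 = False, n3 = False, n4 = False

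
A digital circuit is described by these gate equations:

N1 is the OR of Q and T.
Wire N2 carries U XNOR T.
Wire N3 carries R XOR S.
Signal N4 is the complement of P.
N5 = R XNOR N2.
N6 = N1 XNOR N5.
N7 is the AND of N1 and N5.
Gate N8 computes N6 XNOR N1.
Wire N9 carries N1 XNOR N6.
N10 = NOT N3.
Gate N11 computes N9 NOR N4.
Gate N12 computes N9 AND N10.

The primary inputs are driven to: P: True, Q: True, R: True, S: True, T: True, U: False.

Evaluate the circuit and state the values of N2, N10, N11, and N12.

N2 = False, N10 = True, N11 = True, N12 = False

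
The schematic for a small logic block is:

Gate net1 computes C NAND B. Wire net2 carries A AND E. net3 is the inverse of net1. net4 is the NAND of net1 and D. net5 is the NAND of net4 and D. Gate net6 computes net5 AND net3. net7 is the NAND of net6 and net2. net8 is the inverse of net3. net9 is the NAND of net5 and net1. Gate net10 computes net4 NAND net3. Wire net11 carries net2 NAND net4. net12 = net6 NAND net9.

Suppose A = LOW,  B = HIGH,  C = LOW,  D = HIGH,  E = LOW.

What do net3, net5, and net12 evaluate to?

net3 = LOW  net5 = HIGH  net12 = HIGH

net1 = C NAND B = LOW NAND HIGH = HIGH
net3 = NOT net1 = NOT HIGH = LOW
net4 = net1 NAND D = HIGH NAND HIGH = LOW
net5 = net4 NAND D = LOW NAND HIGH = HIGH
net6 = net5 AND net3 = HIGH AND LOW = LOW
net9 = net5 NAND net1 = HIGH NAND HIGH = LOW
net12 = net6 NAND net9 = LOW NAND LOW = HIGH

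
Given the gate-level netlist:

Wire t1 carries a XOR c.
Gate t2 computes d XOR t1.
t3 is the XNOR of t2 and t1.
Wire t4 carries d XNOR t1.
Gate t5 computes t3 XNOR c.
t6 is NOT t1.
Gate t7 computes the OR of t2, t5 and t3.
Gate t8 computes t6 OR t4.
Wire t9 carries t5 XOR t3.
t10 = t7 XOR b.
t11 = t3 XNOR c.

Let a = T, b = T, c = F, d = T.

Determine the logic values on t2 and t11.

t2 = F, t11 = T

t1 = a XOR c = T XOR F = T
t2 = d XOR t1 = T XOR T = F
t3 = t2 XNOR t1 = F XNOR T = F
t11 = t3 XNOR c = F XNOR F = T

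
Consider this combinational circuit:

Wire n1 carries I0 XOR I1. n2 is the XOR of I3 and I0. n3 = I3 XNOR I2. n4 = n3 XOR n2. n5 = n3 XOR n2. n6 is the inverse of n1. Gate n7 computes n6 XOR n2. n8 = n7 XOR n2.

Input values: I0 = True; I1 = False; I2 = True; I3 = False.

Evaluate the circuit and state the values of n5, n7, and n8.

n5 = True; n7 = True; n8 = False

n1 = I0 XOR I1 = True XOR False = True
n2 = I3 XOR I0 = False XOR True = True
n3 = I3 XNOR I2 = False XNOR True = False
n5 = n3 XOR n2 = False XOR True = True
n6 = NOT n1 = NOT True = False
n7 = n6 XOR n2 = False XOR True = True
n8 = n7 XOR n2 = True XOR True = False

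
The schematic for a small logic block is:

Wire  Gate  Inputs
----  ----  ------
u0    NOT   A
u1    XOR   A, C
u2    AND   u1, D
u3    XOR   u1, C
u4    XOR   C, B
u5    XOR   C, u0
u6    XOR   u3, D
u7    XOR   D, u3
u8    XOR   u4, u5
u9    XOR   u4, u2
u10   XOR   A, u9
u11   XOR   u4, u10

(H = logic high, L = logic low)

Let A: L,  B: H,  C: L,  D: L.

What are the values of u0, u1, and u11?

u0 = H, u1 = L, u11 = L

u0 = NOT A = NOT L = H
u1 = A XOR C = L XOR L = L
u2 = u1 AND D = L AND L = L
u4 = C XOR B = L XOR H = H
u9 = u4 XOR u2 = H XOR L = H
u10 = A XOR u9 = L XOR H = H
u11 = u4 XOR u10 = H XOR H = L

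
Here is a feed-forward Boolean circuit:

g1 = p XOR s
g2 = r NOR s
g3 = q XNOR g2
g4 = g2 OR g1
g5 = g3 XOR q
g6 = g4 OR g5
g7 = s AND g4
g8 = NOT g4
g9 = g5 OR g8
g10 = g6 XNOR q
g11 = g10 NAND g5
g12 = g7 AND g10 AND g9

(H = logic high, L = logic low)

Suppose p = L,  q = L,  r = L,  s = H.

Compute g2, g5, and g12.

g1 = p XOR s = L XOR H = H
g2 = r NOR s = L NOR H = L
g3 = q XNOR g2 = L XNOR L = H
g4 = g2 OR g1 = L OR H = H
g5 = g3 XOR q = H XOR L = H
g6 = g4 OR g5 = H OR H = H
g7 = s AND g4 = H AND H = H
g8 = NOT g4 = NOT H = L
g9 = g5 OR g8 = H OR L = H
g10 = g6 XNOR q = H XNOR L = L
g12 = g7 AND g10 AND g9 = H AND L AND H = L

g2 = L; g5 = H; g12 = L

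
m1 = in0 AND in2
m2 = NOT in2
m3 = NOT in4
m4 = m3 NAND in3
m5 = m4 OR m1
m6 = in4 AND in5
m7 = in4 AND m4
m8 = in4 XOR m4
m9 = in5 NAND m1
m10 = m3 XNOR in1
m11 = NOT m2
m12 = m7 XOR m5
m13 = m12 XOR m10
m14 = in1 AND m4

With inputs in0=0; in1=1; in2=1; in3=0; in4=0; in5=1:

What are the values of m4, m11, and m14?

m4 = 1; m11 = 1; m14 = 1

m2 = NOT in2 = NOT 1 = 0
m3 = NOT in4 = NOT 0 = 1
m4 = m3 NAND in3 = 1 NAND 0 = 1
m11 = NOT m2 = NOT 0 = 1
m14 = in1 AND m4 = 1 AND 1 = 1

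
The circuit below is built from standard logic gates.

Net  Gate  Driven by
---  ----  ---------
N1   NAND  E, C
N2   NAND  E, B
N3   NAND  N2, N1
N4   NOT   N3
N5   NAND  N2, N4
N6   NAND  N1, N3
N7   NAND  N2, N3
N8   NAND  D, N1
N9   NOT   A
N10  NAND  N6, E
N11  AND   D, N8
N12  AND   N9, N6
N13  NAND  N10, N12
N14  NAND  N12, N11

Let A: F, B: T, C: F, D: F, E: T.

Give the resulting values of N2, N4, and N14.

N2 = F  N4 = F  N14 = T

N1 = E NAND C = T NAND F = T
N2 = E NAND B = T NAND T = F
N3 = N2 NAND N1 = F NAND T = T
N4 = NOT N3 = NOT T = F
N6 = N1 NAND N3 = T NAND T = F
N8 = D NAND N1 = F NAND T = T
N9 = NOT A = NOT F = T
N11 = D AND N8 = F AND T = F
N12 = N9 AND N6 = T AND F = F
N14 = N12 NAND N11 = F NAND F = T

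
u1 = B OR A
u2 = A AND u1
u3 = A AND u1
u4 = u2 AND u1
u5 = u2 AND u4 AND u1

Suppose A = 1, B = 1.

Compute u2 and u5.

u2 = 1  u5 = 1

u1 = B OR A = 1 OR 1 = 1
u2 = A AND u1 = 1 AND 1 = 1
u4 = u2 AND u1 = 1 AND 1 = 1
u5 = u2 AND u4 AND u1 = 1 AND 1 AND 1 = 1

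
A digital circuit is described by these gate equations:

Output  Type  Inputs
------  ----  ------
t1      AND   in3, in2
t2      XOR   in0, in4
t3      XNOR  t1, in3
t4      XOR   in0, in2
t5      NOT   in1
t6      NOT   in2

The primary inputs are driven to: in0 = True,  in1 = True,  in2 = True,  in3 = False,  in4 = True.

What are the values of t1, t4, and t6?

t1 = False; t4 = False; t6 = False

t1 = in3 AND in2 = False AND True = False
t4 = in0 XOR in2 = True XOR True = False
t6 = NOT in2 = NOT True = False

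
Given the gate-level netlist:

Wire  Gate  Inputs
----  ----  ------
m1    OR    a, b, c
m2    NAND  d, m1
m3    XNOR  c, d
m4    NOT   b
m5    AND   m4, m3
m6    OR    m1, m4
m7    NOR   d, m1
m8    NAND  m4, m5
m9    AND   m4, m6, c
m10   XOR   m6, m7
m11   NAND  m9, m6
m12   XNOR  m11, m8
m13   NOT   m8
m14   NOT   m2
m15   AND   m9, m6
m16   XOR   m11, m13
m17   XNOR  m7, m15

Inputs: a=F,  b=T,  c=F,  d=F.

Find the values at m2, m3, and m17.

m2 = T; m3 = T; m17 = T

m1 = a OR b OR c = F OR T OR F = T
m2 = d NAND m1 = F NAND T = T
m3 = c XNOR d = F XNOR F = T
m4 = NOT b = NOT T = F
m6 = m1 OR m4 = T OR F = T
m7 = d NOR m1 = F NOR T = F
m9 = m4 AND m6 AND c = F AND T AND F = F
m15 = m9 AND m6 = F AND T = F
m17 = m7 XNOR m15 = F XNOR F = T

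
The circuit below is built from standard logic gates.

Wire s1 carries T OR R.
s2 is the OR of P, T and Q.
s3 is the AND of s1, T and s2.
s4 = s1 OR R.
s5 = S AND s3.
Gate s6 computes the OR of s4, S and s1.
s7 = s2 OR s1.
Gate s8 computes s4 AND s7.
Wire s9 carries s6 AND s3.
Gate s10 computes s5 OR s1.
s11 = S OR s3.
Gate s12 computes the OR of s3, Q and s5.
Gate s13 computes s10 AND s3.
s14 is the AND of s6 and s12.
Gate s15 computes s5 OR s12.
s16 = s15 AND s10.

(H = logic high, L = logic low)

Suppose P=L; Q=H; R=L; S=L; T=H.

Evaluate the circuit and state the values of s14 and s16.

s14 = H, s16 = H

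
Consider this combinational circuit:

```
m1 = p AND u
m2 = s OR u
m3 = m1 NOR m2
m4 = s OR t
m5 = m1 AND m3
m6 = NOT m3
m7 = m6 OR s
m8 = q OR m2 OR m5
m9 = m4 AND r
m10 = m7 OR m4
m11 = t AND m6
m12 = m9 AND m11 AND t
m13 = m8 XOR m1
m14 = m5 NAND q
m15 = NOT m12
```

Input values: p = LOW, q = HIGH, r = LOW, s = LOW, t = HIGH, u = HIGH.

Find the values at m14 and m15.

m14 = HIGH  m15 = HIGH

m1 = p AND u = LOW AND HIGH = LOW
m2 = s OR u = LOW OR HIGH = HIGH
m3 = m1 NOR m2 = LOW NOR HIGH = LOW
m4 = s OR t = LOW OR HIGH = HIGH
m5 = m1 AND m3 = LOW AND LOW = LOW
m6 = NOT m3 = NOT LOW = HIGH
m9 = m4 AND r = HIGH AND LOW = LOW
m11 = t AND m6 = HIGH AND HIGH = HIGH
m12 = m9 AND m11 AND t = LOW AND HIGH AND HIGH = LOW
m14 = m5 NAND q = LOW NAND HIGH = HIGH
m15 = NOT m12 = NOT LOW = HIGH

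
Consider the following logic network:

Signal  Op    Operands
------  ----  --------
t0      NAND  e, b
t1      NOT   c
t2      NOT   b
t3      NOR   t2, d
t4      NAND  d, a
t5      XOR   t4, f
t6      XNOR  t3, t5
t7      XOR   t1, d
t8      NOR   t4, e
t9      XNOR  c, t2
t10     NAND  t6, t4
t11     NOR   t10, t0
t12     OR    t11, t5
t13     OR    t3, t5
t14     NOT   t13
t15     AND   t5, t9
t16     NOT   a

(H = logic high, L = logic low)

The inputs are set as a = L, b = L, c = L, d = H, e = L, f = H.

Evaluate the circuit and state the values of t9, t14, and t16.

t9 = L, t14 = H, t16 = H

t2 = NOT b = NOT L = H
t3 = t2 NOR d = H NOR H = L
t4 = d NAND a = H NAND L = H
t5 = t4 XOR f = H XOR H = L
t9 = c XNOR t2 = L XNOR H = L
t13 = t3 OR t5 = L OR L = L
t14 = NOT t13 = NOT L = H
t16 = NOT a = NOT L = H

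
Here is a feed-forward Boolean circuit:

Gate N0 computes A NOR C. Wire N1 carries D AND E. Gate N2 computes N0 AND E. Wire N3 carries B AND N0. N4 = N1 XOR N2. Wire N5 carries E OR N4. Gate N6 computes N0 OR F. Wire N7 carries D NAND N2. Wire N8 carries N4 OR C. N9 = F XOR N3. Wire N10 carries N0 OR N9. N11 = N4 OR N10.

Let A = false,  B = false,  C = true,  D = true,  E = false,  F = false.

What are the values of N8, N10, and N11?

N8 = true; N10 = false; N11 = false

N0 = A NOR C = false NOR true = false
N1 = D AND E = true AND false = false
N2 = N0 AND E = false AND false = false
N3 = B AND N0 = false AND false = false
N4 = N1 XOR N2 = false XOR false = false
N8 = N4 OR C = false OR true = true
N9 = F XOR N3 = false XOR false = false
N10 = N0 OR N9 = false OR false = false
N11 = N4 OR N10 = false OR false = false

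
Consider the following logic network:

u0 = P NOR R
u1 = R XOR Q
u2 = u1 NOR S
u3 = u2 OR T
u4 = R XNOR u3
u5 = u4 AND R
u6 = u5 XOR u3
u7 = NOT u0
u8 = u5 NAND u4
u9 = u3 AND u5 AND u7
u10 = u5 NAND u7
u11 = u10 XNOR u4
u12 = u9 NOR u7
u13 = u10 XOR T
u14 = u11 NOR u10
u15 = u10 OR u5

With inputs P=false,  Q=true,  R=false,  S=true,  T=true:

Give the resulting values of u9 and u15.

u0 = P NOR R = false NOR false = true
u1 = R XOR Q = false XOR true = true
u2 = u1 NOR S = true NOR true = false
u3 = u2 OR T = false OR true = true
u4 = R XNOR u3 = false XNOR true = false
u5 = u4 AND R = false AND false = false
u7 = NOT u0 = NOT true = false
u9 = u3 AND u5 AND u7 = true AND false AND false = false
u10 = u5 NAND u7 = false NAND false = true
u15 = u10 OR u5 = true OR false = true

u9 = false, u15 = true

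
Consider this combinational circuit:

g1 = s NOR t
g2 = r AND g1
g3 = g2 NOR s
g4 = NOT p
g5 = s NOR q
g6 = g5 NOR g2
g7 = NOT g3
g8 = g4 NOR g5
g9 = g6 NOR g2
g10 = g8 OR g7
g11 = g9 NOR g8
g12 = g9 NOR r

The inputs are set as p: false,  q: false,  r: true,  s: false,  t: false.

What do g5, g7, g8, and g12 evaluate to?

g1 = s NOR t = false NOR false = true
g2 = r AND g1 = true AND true = true
g3 = g2 NOR s = true NOR false = false
g4 = NOT p = NOT false = true
g5 = s NOR q = false NOR false = true
g6 = g5 NOR g2 = true NOR true = false
g7 = NOT g3 = NOT false = true
g8 = g4 NOR g5 = true NOR true = false
g9 = g6 NOR g2 = false NOR true = false
g12 = g9 NOR r = false NOR true = false

g5 = true  g7 = true  g8 = false  g12 = false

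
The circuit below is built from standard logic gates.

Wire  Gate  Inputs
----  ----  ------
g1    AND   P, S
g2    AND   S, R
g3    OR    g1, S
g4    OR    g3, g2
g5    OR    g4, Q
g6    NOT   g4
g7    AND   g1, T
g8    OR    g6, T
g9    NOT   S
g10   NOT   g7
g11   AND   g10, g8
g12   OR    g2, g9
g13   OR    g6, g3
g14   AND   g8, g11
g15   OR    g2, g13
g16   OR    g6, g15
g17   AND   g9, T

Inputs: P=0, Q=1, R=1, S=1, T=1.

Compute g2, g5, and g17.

g2 = 1, g5 = 1, g17 = 0

g1 = P AND S = 0 AND 1 = 0
g2 = S AND R = 1 AND 1 = 1
g3 = g1 OR S = 0 OR 1 = 1
g4 = g3 OR g2 = 1 OR 1 = 1
g5 = g4 OR Q = 1 OR 1 = 1
g9 = NOT S = NOT 1 = 0
g17 = g9 AND T = 0 AND 1 = 0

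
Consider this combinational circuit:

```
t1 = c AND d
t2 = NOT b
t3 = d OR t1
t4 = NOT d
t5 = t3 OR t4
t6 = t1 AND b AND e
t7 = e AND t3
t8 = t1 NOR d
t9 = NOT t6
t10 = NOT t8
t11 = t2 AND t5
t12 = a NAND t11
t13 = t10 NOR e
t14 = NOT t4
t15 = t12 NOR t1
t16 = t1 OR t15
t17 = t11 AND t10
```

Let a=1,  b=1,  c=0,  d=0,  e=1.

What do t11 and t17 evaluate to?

t1 = c AND d = 0 AND 0 = 0
t2 = NOT b = NOT 1 = 0
t3 = d OR t1 = 0 OR 0 = 0
t4 = NOT d = NOT 0 = 1
t5 = t3 OR t4 = 0 OR 1 = 1
t8 = t1 NOR d = 0 NOR 0 = 1
t10 = NOT t8 = NOT 1 = 0
t11 = t2 AND t5 = 0 AND 1 = 0
t17 = t11 AND t10 = 0 AND 0 = 0

t11 = 0, t17 = 0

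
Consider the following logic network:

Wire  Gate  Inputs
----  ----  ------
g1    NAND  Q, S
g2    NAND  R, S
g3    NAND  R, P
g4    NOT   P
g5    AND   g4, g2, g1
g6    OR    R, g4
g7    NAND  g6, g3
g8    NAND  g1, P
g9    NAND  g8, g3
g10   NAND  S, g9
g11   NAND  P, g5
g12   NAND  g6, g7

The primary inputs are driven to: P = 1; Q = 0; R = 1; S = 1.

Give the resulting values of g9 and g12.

g9 = 1, g12 = 0

g1 = Q NAND S = 0 NAND 1 = 1
g3 = R NAND P = 1 NAND 1 = 0
g4 = NOT P = NOT 1 = 0
g6 = R OR g4 = 1 OR 0 = 1
g7 = g6 NAND g3 = 1 NAND 0 = 1
g8 = g1 NAND P = 1 NAND 1 = 0
g9 = g8 NAND g3 = 0 NAND 0 = 1
g12 = g6 NAND g7 = 1 NAND 1 = 0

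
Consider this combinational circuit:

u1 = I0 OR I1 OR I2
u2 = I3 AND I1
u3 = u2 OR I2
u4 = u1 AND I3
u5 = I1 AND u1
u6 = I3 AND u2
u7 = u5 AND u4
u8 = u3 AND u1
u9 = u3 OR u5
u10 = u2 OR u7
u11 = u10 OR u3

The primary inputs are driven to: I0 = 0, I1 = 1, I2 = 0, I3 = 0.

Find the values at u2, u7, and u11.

u2 = 0  u7 = 0  u11 = 0

u1 = I0 OR I1 OR I2 = 0 OR 1 OR 0 = 1
u2 = I3 AND I1 = 0 AND 1 = 0
u3 = u2 OR I2 = 0 OR 0 = 0
u4 = u1 AND I3 = 1 AND 0 = 0
u5 = I1 AND u1 = 1 AND 1 = 1
u7 = u5 AND u4 = 1 AND 0 = 0
u10 = u2 OR u7 = 0 OR 0 = 0
u11 = u10 OR u3 = 0 OR 0 = 0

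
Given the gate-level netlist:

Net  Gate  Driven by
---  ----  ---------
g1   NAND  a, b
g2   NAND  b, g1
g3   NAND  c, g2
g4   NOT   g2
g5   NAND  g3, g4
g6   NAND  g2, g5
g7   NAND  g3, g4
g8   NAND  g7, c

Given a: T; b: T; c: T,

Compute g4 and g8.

g1 = a NAND b = T NAND T = F
g2 = b NAND g1 = T NAND F = T
g3 = c NAND g2 = T NAND T = F
g4 = NOT g2 = NOT T = F
g7 = g3 NAND g4 = F NAND F = T
g8 = g7 NAND c = T NAND T = F

g4 = F; g8 = F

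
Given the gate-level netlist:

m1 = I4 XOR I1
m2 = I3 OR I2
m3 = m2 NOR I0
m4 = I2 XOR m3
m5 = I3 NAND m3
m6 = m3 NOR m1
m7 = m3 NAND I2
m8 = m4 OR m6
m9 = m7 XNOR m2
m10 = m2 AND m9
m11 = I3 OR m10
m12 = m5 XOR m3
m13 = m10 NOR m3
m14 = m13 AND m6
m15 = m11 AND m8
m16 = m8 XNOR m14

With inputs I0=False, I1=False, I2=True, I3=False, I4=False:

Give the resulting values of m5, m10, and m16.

m1 = I4 XOR I1 = False XOR False = False
m2 = I3 OR I2 = False OR True = True
m3 = m2 NOR I0 = True NOR False = False
m4 = I2 XOR m3 = True XOR False = True
m5 = I3 NAND m3 = False NAND False = True
m6 = m3 NOR m1 = False NOR False = True
m7 = m3 NAND I2 = False NAND True = True
m8 = m4 OR m6 = True OR True = True
m9 = m7 XNOR m2 = True XNOR True = True
m10 = m2 AND m9 = True AND True = True
m13 = m10 NOR m3 = True NOR False = False
m14 = m13 AND m6 = False AND True = False
m16 = m8 XNOR m14 = True XNOR False = False

m5 = True; m10 = True; m16 = False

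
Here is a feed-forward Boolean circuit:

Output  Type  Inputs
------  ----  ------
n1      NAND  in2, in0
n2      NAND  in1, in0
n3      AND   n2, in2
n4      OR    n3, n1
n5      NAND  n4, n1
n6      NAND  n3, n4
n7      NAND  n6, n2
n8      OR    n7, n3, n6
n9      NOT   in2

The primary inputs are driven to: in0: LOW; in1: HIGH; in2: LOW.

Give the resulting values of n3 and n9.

n3 = LOW, n9 = HIGH

n2 = in1 NAND in0 = HIGH NAND LOW = HIGH
n3 = n2 AND in2 = HIGH AND LOW = LOW
n9 = NOT in2 = NOT LOW = HIGH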